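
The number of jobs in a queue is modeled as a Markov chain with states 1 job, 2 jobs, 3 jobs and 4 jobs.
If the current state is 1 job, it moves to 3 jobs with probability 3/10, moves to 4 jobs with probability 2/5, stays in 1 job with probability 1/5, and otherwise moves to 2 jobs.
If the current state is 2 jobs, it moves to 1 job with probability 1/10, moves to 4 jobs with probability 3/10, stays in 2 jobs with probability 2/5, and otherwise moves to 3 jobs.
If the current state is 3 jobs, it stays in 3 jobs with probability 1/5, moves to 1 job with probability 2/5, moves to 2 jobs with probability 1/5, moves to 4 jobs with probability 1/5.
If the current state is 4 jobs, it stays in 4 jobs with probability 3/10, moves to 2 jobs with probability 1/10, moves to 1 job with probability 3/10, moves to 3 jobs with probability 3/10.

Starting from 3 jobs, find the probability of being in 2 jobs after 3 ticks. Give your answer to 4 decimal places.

Propagate the distribution vector 3 ticks from 3 jobs.
After 0 ticks: (0.0000, 0.0000, 1.0000, 0.0000)
After 1 tick: (0.4000, 0.2000, 0.2000, 0.2000)
After 2 ticks: (0.2400, 0.1800, 0.2600, 0.3200)
After 3 ticks: (0.2660, 0.1800, 0.2560, 0.2980)
P(in 2 jobs after 3 ticks) = 0.1800

0.1800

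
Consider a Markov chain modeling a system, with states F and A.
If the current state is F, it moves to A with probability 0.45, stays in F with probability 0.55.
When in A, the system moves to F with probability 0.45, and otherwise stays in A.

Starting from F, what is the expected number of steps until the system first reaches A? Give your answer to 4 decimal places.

Let t(s) be the expected number of steps to first reach A from state s, with t(A) = 0. Conditioning on the first step:
t(F) = 1 + 0.55·t(F)
Solving: t(F) = 2.2222.
Expected steps from F to A: 2.2222.

2.2222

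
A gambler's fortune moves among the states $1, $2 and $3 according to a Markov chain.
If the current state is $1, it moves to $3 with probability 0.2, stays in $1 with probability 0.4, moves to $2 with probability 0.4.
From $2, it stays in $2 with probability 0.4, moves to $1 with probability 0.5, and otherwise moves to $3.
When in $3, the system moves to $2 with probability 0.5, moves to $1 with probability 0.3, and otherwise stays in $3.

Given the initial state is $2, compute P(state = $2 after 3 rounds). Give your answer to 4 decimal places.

Propagate the distribution vector 3 rounds from $2.
After 0 rounds: (0.0000, 1.0000, 0.0000)
After 1 round: (0.5000, 0.4000, 0.1000)
After 2 rounds: (0.4300, 0.4100, 0.1600)
After 3 rounds: (0.4250, 0.4160, 0.1590)
P(in $2 after 3 rounds) = 0.4160

0.4160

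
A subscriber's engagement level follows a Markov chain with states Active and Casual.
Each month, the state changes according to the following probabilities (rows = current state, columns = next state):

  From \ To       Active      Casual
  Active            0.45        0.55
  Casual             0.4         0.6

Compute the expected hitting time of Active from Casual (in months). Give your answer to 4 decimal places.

2.5000

Let t(s) be the expected number of months to first reach Active from state s, with t(Active) = 0. Conditioning on the first month:
t(Casual) = 1 + 0.6·t(Casual)
Solving: t(Casual) = 2.5000.
Expected months from Casual to Active: 2.5000.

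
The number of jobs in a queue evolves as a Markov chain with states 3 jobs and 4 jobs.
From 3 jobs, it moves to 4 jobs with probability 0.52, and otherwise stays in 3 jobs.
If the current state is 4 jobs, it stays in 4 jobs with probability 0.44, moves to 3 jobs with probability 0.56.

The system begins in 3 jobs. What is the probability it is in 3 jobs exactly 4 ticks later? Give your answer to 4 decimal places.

0.5185

Propagate the distribution vector 4 ticks from 3 jobs.
After 0 ticks: (1.0000, 0.0000)
After 1 tick: (0.4800, 0.5200)
After 2 ticks: (0.5216, 0.4784)
After 3 ticks: (0.5183, 0.4817)
After 4 ticks: (0.5185, 0.4815)
P(in 3 jobs after 4 ticks) = 0.5185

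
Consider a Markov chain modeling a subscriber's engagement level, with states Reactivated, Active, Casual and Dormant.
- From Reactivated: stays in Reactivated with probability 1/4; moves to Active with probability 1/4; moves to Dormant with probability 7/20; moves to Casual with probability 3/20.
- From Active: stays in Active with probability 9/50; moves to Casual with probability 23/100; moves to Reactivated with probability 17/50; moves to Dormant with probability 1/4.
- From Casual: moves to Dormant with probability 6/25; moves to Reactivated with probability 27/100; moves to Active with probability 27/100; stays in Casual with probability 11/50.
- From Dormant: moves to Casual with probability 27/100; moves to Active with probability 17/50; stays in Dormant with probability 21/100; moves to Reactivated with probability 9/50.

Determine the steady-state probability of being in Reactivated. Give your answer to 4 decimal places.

Let the stationary distribution be π with π = πP and π_1 + π_2 + π_3 + π_4 = 1.
π_1 = 0.25·π_1 + 0.34·π_2 + 0.27·π_3 + 0.18·π_4
π_2 = 0.25·π_1 + 0.18·π_2 + 0.27·π_3 + 0.34·π_4
π_3 = 0.15·π_1 + 0.23·π_2 + 0.22·π_3 + 0.27·π_4
Solving with the normalization constraint gives π = (0.2593, 0.2599, 0.2176, 0.2632).
So the stationary probability of Reactivated is 0.2593.

0.2593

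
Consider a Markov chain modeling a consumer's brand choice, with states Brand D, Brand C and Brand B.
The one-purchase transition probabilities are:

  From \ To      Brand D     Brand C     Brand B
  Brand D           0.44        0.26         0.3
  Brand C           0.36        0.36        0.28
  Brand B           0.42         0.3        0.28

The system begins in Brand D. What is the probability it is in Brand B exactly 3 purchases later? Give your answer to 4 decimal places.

Propagate the distribution vector 3 purchases from Brand D.
After 0 purchases: (1.0000, 0.0000, 0.0000)
After 1 purchase: (0.4400, 0.2600, 0.3000)
After 2 purchases: (0.4132, 0.2980, 0.2888)
After 3 purchases: (0.4104, 0.3014, 0.2883)
P(in Brand B after 3 purchases) = 0.2883

0.2883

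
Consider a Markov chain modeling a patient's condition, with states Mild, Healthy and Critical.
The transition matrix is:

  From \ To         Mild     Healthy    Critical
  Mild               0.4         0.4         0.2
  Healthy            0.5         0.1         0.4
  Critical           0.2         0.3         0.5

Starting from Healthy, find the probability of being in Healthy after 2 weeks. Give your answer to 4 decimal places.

0.3300

Sum over the intermediate state after 1 week:
P = P(Healthy→Mild)·P(Mild→Healthy) + P(Healthy→Healthy)·P(Healthy→Healthy) + P(Healthy→Critical)·P(Critical→Healthy)
  = 0.5×0.4 + 0.1×0.1 + 0.4×0.3
  = 0.2000 + 0.0100 + 0.1200 = 0.3300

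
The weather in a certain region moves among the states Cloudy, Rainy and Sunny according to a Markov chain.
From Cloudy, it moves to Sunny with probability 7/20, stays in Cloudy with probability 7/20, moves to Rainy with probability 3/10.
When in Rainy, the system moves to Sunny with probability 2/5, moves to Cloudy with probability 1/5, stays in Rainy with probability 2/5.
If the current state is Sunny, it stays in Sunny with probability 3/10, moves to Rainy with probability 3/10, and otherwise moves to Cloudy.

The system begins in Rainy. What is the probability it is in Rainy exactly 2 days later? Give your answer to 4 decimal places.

Sum over the intermediate state after 1 day:
P = P(Rainy→Cloudy)·P(Cloudy→Rainy) + P(Rainy→Rainy)·P(Rainy→Rainy) + P(Rainy→Sunny)·P(Sunny→Rainy)
  = 0.2×0.3 + 0.4×0.4 + 0.4×0.3
  = 0.0600 + 0.1600 + 0.1200 = 0.3400

0.3400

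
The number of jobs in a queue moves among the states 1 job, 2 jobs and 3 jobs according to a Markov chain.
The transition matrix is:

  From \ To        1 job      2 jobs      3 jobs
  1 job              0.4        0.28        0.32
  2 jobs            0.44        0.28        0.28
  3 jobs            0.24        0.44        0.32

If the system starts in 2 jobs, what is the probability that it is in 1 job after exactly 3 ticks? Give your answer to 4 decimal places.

Propagate the distribution vector 3 ticks from 2 jobs.
After 0 ticks: (0.0000, 1.0000, 0.0000)
After 1 tick: (0.4400, 0.2800, 0.2800)
After 2 ticks: (0.3664, 0.3248, 0.3088)
After 3 ticks: (0.3636, 0.3294, 0.3070)
P(in 1 job after 3 ticks) = 0.3636

0.3636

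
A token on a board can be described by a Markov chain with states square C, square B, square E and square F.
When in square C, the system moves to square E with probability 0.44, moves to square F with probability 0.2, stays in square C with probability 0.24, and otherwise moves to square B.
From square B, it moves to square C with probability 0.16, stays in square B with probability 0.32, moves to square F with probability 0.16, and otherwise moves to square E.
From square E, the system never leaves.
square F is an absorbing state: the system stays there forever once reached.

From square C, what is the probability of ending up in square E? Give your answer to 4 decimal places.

0.6881

Let h(s) be the probability of absorption at square E starting from transient state s. Then h(square E) = 1 and h(square F) = 0. By first-step analysis:
h(square C) = 0.24·h(square C) + 0.12·h(square B) + 0.44·1 + 0.2·0
h(square B) = 0.16·h(square C) + 0.32·h(square B) + 0.36·1 + 0.16·0
Solving: h(square C) = 0.6881, h(square B) = 0.6913.
Starting from square C, the probability is 0.6881.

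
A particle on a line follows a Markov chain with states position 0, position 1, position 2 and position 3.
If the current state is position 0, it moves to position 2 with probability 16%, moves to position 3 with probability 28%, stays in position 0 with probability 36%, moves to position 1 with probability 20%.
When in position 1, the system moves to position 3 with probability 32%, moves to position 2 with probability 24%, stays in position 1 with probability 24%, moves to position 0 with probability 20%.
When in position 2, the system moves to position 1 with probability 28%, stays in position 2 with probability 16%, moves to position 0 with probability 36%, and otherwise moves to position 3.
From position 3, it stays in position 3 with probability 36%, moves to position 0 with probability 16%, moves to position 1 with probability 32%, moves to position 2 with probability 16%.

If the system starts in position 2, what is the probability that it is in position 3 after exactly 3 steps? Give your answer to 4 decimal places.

Propagate the distribution vector 3 steps from position 2.
After 0 steps: (0.0000, 0.0000, 1.0000, 0.0000)
After 1 step: (0.3600, 0.2800, 0.1600, 0.2000)
After 2 steps: (0.2752, 0.2480, 0.1824, 0.2944)
After 3 steps: (0.2614, 0.2598, 0.1798, 0.2989)
P(in position 3 after 3 steps) = 0.2989

0.2989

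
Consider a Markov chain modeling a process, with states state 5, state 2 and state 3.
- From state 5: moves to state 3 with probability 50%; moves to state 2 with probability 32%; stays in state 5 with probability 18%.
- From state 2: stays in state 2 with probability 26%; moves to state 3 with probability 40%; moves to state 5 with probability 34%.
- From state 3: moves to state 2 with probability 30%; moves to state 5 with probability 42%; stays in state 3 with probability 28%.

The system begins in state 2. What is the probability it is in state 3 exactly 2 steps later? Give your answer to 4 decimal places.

0.3860

Sum over the intermediate state after 1 step:
P = P(state 2→state 5)·P(state 5→state 3) + P(state 2→state 2)·P(state 2→state 3) + P(state 2→state 3)·P(state 3→state 3)
  = 0.34×0.5 + 0.26×0.4 + 0.4×0.28
  = 0.1700 + 0.1040 + 0.1120 = 0.3860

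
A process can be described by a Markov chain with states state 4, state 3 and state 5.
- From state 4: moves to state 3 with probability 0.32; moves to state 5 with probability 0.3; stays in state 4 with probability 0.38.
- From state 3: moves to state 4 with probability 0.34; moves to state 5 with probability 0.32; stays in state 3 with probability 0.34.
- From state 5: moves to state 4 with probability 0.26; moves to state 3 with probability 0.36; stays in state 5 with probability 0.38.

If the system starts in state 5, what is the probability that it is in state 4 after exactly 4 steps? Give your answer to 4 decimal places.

Propagate the distribution vector 4 steps from state 5.
After 0 steps: (0.0000, 0.0000, 1.0000)
After 1 step: (0.2600, 0.3600, 0.3800)
After 2 steps: (0.3200, 0.3424, 0.3376)
After 3 steps: (0.3258, 0.3404, 0.3339)
After 4 steps: (0.3263, 0.3402, 0.3335)
P(in state 4 after 4 steps) = 0.3263

0.3263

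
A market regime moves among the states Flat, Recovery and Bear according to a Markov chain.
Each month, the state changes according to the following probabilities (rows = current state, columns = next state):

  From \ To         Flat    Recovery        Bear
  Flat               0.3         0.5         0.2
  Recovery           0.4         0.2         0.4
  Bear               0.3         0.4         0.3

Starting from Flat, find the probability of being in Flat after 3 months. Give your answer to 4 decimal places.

Propagate the distribution vector 3 months from Flat.
After 0 months: (1.0000, 0.0000, 0.0000)
After 1 month: (0.3000, 0.5000, 0.2000)
After 2 months: (0.3500, 0.3300, 0.3200)
After 3 months: (0.3330, 0.3690, 0.2980)
P(in Flat after 3 months) = 0.3330

0.3330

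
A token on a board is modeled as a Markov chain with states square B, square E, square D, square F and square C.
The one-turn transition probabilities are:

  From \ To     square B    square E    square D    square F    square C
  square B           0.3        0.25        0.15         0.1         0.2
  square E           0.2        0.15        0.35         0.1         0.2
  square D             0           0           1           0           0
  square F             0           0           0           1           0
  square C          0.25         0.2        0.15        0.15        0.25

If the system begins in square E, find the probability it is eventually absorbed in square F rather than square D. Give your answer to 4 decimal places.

0.2974

Let h(s) be the probability of absorption at square F starting from transient state s. Then h(square F) = 1 and h(square D) = 0. By first-step analysis:
h(square B) = 0.3·h(square B) + 0.25·h(square E) + 0.15·0 + 0.1·1 + 0.2·h(square C)
h(square E) = 0.2·h(square B) + 0.15·h(square E) + 0.35·0 + 0.1·1 + 0.2·h(square C)
h(square C) = 0.25·h(square B) + 0.2·h(square E) + 0.15·0 + 0.15·1 + 0.25·h(square C)
Solving: h(square B) = 0.3635, h(square E) = 0.2974, h(square C) = 0.4005.
Starting from square E, the probability is 0.2974.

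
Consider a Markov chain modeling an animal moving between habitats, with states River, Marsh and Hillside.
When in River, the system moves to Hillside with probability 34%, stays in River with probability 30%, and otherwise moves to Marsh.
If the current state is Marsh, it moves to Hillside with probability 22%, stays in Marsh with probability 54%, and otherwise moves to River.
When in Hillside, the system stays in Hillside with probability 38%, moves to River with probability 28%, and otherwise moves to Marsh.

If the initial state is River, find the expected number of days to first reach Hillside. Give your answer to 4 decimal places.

Let t(s) be the expected number of days to first reach Hillside from state s, with t(Hillside) = 0. Conditioning on the first day:
t(River) = 1 + 0.3·t(River) + 0.36·t(Marsh)
t(Marsh) = 1 + 0.24·t(River) + 0.54·t(Marsh)
Solving: t(River) = 3.4805, t(Marsh) = 3.9898.
Expected days from River to Hillside: 3.4805.

3.4805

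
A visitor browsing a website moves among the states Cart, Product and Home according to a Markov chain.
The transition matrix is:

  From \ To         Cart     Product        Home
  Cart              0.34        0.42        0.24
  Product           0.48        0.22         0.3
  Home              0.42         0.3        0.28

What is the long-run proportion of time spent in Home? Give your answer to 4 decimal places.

0.2702

Let the stationary distribution be π with π = πP and π_1 + π_2 + π_3 = 1.
π_1 = 0.34·π_1 + 0.48·π_2 + 0.42·π_3
π_2 = 0.42·π_1 + 0.22·π_2 + 0.3·π_3
Solving with the normalization constraint gives π = (0.4068, 0.3230, 0.2702).
So the stationary probability of Home is 0.2702.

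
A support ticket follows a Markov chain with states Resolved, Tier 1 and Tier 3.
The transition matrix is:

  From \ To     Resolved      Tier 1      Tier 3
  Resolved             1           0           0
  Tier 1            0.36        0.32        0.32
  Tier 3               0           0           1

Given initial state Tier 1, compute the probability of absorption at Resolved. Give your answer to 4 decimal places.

Let h(s) be the probability of absorption at Resolved starting from transient state s. Then h(Resolved) = 1 and h(Tier 3) = 0. By first-step analysis:
h(Tier 1) = 0.36·1 + 0.32·h(Tier 1) + 0.32·0
Solving: h(Tier 1) = 0.5294.
Starting from Tier 1, the probability is 0.5294.

0.5294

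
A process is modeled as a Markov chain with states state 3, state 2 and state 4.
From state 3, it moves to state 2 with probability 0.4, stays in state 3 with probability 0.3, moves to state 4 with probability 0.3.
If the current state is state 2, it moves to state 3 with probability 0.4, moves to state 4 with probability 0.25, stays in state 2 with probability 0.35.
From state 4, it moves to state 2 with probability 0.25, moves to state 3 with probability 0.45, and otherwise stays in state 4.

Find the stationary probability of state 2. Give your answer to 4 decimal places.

0.3405

Let the stationary distribution be π with π = πP and π_1 + π_2 + π_3 = 1.
π_1 = 0.3·π_1 + 0.4·π_2 + 0.45·π_3
π_2 = 0.4·π_1 + 0.35·π_2 + 0.25·π_3
Solving with the normalization constraint gives π = (0.3765, 0.3405, 0.2830).
So the stationary probability of state 2 is 0.3405.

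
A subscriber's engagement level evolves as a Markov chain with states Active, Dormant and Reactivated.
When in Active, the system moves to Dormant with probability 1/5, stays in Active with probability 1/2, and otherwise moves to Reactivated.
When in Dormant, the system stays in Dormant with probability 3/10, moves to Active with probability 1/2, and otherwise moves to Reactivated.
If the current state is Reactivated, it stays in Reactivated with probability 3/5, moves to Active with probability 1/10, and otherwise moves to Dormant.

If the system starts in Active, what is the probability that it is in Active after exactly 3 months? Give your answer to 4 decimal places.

Propagate the distribution vector 3 months from Active.
After 0 months: (1.0000, 0.0000, 0.0000)
After 1 month: (0.5000, 0.2000, 0.3000)
After 2 months: (0.3800, 0.2500, 0.3700)
After 3 months: (0.3520, 0.2620, 0.3860)
P(in Active after 3 months) = 0.3520

0.3520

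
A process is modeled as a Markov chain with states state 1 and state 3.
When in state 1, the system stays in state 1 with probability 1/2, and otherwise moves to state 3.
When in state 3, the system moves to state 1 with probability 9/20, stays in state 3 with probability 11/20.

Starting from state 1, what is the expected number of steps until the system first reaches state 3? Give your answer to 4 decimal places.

2.0000

Let t(s) be the expected number of steps to first reach state 3 from state s, with t(state 3) = 0. Conditioning on the first step:
t(state 1) = 1 + 0.5·t(state 1)
Solving: t(state 1) = 2.0000.
Expected steps from state 1 to state 3: 2.0000.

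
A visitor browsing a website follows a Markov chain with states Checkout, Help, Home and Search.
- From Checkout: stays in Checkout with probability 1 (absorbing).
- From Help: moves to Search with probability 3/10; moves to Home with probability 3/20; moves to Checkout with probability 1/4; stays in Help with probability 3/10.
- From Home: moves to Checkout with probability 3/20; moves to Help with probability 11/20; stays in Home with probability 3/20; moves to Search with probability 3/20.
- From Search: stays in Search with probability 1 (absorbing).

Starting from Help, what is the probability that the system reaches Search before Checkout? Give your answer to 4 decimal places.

0.5415

Let h(s) be the probability of absorption at Search starting from transient state s. Then h(Search) = 1 and h(Checkout) = 0. By first-step analysis:
h(Help) = 0.25·0 + 0.3·h(Help) + 0.15·h(Home) + 0.3·1
h(Home) = 0.15·0 + 0.55·h(Help) + 0.15·h(Home) + 0.15·1
Solving: h(Help) = 0.5415, h(Home) = 0.5268.
Starting from Help, the probability is 0.5415.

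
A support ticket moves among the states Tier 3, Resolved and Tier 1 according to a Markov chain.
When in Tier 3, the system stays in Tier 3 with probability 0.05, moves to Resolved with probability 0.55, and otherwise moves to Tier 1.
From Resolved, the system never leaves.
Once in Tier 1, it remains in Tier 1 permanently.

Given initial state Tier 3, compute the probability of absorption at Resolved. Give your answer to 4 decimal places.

0.5789

Let h(s) be the probability of absorption at Resolved starting from transient state s. Then h(Resolved) = 1 and h(Tier 1) = 0. By first-step analysis:
h(Tier 3) = 0.05·h(Tier 3) + 0.55·1 + 0.4·0
Solving: h(Tier 3) = 0.5789.
Starting from Tier 3, the probability is 0.5789.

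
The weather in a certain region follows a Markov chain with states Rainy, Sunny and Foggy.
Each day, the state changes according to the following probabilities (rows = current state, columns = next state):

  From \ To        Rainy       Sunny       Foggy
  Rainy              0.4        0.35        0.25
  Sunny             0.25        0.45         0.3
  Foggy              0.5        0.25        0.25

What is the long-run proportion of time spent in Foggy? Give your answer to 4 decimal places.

0.2680

Let the stationary distribution be π with π = πP and π_1 + π_2 + π_3 = 1.
π_1 = 0.4·π_1 + 0.25·π_2 + 0.5·π_3
π_2 = 0.35·π_1 + 0.45·π_2 + 0.25·π_3
Solving with the normalization constraint gives π = (0.3729, 0.3591, 0.2680).
So the stationary probability of Foggy is 0.2680.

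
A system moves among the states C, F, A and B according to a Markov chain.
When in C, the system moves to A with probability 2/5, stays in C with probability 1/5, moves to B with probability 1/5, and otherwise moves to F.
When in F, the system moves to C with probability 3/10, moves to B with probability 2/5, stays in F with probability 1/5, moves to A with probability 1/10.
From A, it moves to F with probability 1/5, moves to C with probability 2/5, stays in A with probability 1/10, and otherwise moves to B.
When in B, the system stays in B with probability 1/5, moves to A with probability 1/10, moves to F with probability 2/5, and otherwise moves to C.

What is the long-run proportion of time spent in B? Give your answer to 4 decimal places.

0.2695

Let the stationary distribution be π with π = πP and π_1 + π_2 + π_3 + π_4 = 1.
π_1 = 0.2·π_1 + 0.3·π_2 + 0.4·π_3 + 0.3·π_4
π_2 = 0.2·π_1 + 0.2·π_2 + 0.2·π_3 + 0.4·π_4
π_3 = 0.4·π_1 + 0.1·π_2 + 0.1·π_3 + 0.1·π_4
Solving with the normalization constraint gives π = (0.2897, 0.2539, 0.1869, 0.2695).
So the stationary probability of B is 0.2695.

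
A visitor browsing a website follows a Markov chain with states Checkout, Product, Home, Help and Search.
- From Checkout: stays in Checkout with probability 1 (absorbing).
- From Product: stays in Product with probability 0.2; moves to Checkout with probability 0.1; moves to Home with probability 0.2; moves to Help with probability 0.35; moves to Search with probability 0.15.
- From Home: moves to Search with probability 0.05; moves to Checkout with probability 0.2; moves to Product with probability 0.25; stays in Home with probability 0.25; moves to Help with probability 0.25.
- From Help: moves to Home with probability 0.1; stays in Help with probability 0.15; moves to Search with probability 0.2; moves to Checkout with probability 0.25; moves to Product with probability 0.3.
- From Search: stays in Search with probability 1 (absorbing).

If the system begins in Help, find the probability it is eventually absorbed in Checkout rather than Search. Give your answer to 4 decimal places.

0.5522

Let h(s) be the probability of absorption at Checkout starting from transient state s. Then h(Checkout) = 1 and h(Search) = 0. By first-step analysis:
h(Product) = 0.1·1 + 0.2·h(Product) + 0.2·h(Home) + 0.35·h(Help) + 0.15·0
h(Home) = 0.2·1 + 0.25·h(Product) + 0.25·h(Home) + 0.25·h(Help) + 0.05·0
h(Help) = 0.25·1 + 0.3·h(Product) + 0.1·h(Home) + 0.15·h(Help) + 0.2·0
Solving: h(Product) = 0.5228, h(Home) = 0.6250, h(Help) = 0.5522.
Starting from Help, the probability is 0.5522.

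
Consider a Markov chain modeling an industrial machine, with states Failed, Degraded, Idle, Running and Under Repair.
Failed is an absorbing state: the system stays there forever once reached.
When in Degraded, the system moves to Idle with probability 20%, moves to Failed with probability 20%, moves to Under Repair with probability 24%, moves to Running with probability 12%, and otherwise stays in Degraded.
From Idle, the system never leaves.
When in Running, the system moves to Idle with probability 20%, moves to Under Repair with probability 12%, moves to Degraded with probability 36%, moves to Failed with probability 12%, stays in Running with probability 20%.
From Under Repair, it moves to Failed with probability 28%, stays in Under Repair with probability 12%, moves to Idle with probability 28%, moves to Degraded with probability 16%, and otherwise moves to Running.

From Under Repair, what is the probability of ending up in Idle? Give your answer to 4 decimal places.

Let h(s) be the probability of absorption at Idle starting from transient state s. Then h(Idle) = 1 and h(Failed) = 0. By first-step analysis:
h(Degraded) = 0.2·0 + 0.24·h(Degraded) + 0.2·1 + 0.12·h(Running) + 0.24·h(Under Repair)
h(Running) = 0.12·0 + 0.36·h(Degraded) + 0.2·1 + 0.2·h(Running) + 0.12·h(Under Repair)
h(Under Repair) = 0.28·0 + 0.16·h(Degraded) + 0.28·1 + 0.16·h(Running) + 0.12·h(Under Repair)
Solving: h(Degraded) = 0.5132, h(Running) = 0.5579, h(Under Repair) = 0.5129.
Starting from Under Repair, the probability is 0.5129.

0.5129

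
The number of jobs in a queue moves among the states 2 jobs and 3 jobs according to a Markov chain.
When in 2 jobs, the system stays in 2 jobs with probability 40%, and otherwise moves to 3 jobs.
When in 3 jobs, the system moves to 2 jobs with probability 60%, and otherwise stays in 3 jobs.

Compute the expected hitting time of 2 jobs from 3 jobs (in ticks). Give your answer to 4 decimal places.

Let t(s) be the expected number of ticks to first reach 2 jobs from state s, with t(2 jobs) = 0. Conditioning on the first tick:
t(3 jobs) = 1 + 0.4·t(3 jobs)
Solving: t(3 jobs) = 1.6667.
Expected ticks from 3 jobs to 2 jobs: 1.6667.

1.6667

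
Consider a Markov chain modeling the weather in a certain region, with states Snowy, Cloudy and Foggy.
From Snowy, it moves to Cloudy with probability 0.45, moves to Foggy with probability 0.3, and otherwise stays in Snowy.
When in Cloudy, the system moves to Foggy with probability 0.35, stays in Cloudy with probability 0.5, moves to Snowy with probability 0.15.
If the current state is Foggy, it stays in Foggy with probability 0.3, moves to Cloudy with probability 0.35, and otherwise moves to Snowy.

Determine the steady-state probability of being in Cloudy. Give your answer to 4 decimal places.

0.4398

Let the stationary distribution be π with π = πP and π_1 + π_2 + π_3 = 1.
π_1 = 0.25·π_1 + 0.15·π_2 + 0.35·π_3
π_2 = 0.45·π_1 + 0.5·π_2 + 0.35·π_3
Solving with the normalization constraint gives π = (0.2382, 0.4398, 0.3220).
So the stationary probability of Cloudy is 0.4398.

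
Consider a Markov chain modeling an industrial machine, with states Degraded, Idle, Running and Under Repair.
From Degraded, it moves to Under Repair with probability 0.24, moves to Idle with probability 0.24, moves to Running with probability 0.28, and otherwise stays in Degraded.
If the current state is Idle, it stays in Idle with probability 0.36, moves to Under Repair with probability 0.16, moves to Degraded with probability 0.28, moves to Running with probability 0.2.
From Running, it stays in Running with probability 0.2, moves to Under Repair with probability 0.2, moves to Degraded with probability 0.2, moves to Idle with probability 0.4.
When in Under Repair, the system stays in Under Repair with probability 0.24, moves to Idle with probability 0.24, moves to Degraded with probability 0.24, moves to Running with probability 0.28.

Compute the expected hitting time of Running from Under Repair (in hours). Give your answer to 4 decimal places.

3.8732

Let t(s) be the expected number of hours to first reach Running from state s, with t(Running) = 0. Conditioning on the first hour:
t(Degraded) = 1 + 0.24·t(Degraded) + 0.24·t(Idle) + 0.24·t(Under Repair)
t(Idle) = 1 + 0.28·t(Degraded) + 0.36·t(Idle) + 0.16·t(Under Repair)
t(Under Repair) = 1 + 0.24·t(Degraded) + 0.24·t(Idle) + 0.24·t(Under Repair)
Solving: t(Degraded) = 3.8732, t(Idle) = 4.2254, t(Under Repair) = 3.8732.
Expected hours from Under Repair to Running: 3.8732.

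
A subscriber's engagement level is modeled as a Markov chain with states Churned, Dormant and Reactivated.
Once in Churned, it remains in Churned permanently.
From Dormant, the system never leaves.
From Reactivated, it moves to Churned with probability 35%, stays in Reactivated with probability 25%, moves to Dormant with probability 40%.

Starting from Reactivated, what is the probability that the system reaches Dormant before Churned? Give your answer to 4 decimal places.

0.5333

Let h(s) be the probability of absorption at Dormant starting from transient state s. Then h(Dormant) = 1 and h(Churned) = 0. By first-step analysis:
h(Reactivated) = 0.35·0 + 0.4·1 + 0.25·h(Reactivated)
Solving: h(Reactivated) = 0.5333.
Starting from Reactivated, the probability is 0.5333.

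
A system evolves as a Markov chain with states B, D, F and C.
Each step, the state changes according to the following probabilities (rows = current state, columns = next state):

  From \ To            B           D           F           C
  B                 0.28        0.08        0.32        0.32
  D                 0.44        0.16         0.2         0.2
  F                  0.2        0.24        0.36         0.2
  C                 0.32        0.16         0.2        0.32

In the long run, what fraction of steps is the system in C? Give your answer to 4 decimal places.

Let the stationary distribution be π with π = πP and π_1 + π_2 + π_3 + π_4 = 1.
π_1 = 0.28·π_1 + 0.44·π_2 + 0.2·π_3 + 0.32·π_4
π_2 = 0.08·π_1 + 0.16·π_2 + 0.24·π_3 + 0.16·π_4
π_3 = 0.32·π_1 + 0.2·π_2 + 0.36·π_3 + 0.2·π_4
Solving with the normalization constraint gives π = (0.2937, 0.1589, 0.2801, 0.2673).
So the stationary probability of C is 0.2673.

0.2673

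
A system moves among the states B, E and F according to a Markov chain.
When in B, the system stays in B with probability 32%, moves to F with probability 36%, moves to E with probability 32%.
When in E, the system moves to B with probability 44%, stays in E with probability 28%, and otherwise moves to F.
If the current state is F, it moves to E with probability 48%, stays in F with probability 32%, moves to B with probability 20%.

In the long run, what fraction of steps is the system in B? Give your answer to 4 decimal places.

Let the stationary distribution be π with π = πP and π_1 + π_2 + π_3 = 1.
π_1 = 0.32·π_1 + 0.44·π_2 + 0.2·π_3
π_2 = 0.32·π_1 + 0.28·π_2 + 0.48·π_3
Solving with the normalization constraint gives π = (0.3246, 0.3567, 0.3187).
So the stationary probability of B is 0.3246.

0.3246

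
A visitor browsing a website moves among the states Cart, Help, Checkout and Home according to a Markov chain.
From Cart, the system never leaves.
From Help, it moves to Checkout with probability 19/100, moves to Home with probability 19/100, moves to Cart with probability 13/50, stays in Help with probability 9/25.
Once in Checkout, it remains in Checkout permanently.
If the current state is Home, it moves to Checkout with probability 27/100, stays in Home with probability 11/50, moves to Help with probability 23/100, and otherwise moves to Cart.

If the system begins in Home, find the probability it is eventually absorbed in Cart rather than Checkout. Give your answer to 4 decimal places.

Let h(s) be the probability of absorption at Cart starting from transient state s. Then h(Cart) = 1 and h(Checkout) = 0. By first-step analysis:
h(Help) = 0.26·1 + 0.36·h(Help) + 0.19·0 + 0.19·h(Home)
h(Home) = 0.28·1 + 0.23·h(Help) + 0.27·0 + 0.22·h(Home)
Solving: h(Help) = 0.5620, h(Home) = 0.5247.
Starting from Home, the probability is 0.5247.

0.5247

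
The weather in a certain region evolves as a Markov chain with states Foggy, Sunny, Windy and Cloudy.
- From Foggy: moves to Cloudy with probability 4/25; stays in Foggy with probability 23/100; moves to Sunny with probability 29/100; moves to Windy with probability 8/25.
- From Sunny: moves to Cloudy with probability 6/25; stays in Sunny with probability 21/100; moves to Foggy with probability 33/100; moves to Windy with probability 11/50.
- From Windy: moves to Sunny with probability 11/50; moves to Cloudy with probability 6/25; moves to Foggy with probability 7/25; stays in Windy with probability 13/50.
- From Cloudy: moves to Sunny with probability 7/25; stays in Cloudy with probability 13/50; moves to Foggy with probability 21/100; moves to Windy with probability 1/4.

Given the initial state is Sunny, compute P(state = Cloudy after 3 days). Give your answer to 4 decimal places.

Propagate the distribution vector 3 days from Sunny.
After 0 days: (0.0000, 1.0000, 0.0000, 0.0000)
After 1 day: (0.3300, 0.2100, 0.2200, 0.2400)
After 2 days: (0.2572, 0.2554, 0.2690, 0.2184)
After 3 days: (0.2646, 0.2486, 0.2630, 0.2238)
P(in Cloudy after 3 days) = 0.2238

0.2238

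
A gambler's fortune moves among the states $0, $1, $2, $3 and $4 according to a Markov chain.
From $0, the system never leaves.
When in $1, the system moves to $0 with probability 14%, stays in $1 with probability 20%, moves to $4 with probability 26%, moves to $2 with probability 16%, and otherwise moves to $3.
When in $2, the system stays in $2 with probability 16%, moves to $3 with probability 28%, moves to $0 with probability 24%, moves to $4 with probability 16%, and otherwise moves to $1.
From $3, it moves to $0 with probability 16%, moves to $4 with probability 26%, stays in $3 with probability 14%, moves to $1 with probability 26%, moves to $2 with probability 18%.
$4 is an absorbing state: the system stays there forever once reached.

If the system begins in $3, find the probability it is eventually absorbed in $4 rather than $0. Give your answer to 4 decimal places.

0.5894

Let h(s) be the probability of absorption at $4 starting from transient state s. Then h($4) = 1 and h($0) = 0. By first-step analysis:
h($1) = 0.14·0 + 0.2·h($1) + 0.16·h($2) + 0.24·h($3) + 0.26·1
h($2) = 0.24·0 + 0.16·h($1) + 0.16·h($2) + 0.28·h($3) + 0.16·1
h($3) = 0.16·0 + 0.26·h($1) + 0.18·h($2) + 0.14·h($3) + 0.26·1
Solving: h($1) = 0.6021, h($2) = 0.5016, h($3) = 0.5894.
Starting from $3, the probability is 0.5894.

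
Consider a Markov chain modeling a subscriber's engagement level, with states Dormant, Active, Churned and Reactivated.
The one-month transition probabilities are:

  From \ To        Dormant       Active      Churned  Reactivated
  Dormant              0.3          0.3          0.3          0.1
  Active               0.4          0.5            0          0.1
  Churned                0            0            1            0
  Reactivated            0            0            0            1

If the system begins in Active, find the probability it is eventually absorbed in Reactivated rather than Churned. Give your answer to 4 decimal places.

Let h(s) be the probability of absorption at Reactivated starting from transient state s. Then h(Reactivated) = 1 and h(Churned) = 0. By first-step analysis:
h(Dormant) = 0.3·h(Dormant) + 0.3·h(Active) + 0.3·0 + 0.1·1
h(Active) = 0.4·h(Dormant) + 0.5·h(Active) + 0.1·1
Solving: h(Dormant) = 0.3478, h(Active) = 0.4783.
Starting from Active, the probability is 0.4783.

0.4783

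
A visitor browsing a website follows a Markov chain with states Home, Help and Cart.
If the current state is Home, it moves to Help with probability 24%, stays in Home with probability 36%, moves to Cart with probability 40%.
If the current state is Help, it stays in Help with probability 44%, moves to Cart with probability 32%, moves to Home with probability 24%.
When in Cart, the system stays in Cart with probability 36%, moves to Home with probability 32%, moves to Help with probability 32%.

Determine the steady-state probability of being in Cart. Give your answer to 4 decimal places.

Let the stationary distribution be π with π = πP and π_1 + π_2 + π_3 = 1.
π_1 = 0.36·π_1 + 0.24·π_2 + 0.32·π_3
π_2 = 0.24·π_1 + 0.44·π_2 + 0.32·π_3
Solving with the normalization constraint gives π = (0.3053, 0.3359, 0.3588).
So the stationary probability of Cart is 0.3588.

0.3588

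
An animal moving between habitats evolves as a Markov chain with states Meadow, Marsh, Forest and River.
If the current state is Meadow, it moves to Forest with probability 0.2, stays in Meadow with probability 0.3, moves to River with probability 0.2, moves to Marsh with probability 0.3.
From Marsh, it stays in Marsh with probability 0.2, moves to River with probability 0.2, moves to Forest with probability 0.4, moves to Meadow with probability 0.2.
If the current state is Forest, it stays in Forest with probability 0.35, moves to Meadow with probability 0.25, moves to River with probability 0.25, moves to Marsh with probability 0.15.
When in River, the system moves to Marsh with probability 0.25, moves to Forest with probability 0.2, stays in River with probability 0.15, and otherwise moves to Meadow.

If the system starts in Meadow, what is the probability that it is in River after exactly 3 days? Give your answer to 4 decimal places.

0.2045

Propagate the distribution vector 3 days from Meadow.
After 0 days: (1.0000, 0.0000, 0.0000, 0.0000)
After 1 day: (0.3000, 0.3000, 0.2000, 0.2000)
After 2 days: (0.2800, 0.2300, 0.2900, 0.2000)
After 3 days: (0.2825, 0.2235, 0.2895, 0.2045)
P(in River after 3 days) = 0.2045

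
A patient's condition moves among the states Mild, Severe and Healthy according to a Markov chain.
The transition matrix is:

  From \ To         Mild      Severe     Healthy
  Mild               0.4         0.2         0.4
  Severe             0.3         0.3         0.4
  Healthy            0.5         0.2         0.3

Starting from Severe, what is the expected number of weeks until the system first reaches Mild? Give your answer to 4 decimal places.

2.6829

Let t(s) be the expected number of weeks to first reach Mild from state s, with t(Mild) = 0. Conditioning on the first week:
t(Severe) = 1 + 0.3·t(Severe) + 0.4·t(Healthy)
t(Healthy) = 1 + 0.2·t(Severe) + 0.3·t(Healthy)
Solving: t(Severe) = 2.6829, t(Healthy) = 2.1951.
Expected weeks from Severe to Mild: 2.6829.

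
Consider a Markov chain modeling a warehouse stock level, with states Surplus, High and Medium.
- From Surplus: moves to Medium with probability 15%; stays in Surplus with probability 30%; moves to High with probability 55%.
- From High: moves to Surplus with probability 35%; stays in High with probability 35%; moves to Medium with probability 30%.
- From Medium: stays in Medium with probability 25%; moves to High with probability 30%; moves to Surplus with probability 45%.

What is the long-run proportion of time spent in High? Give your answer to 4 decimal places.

Let the stationary distribution be π with π = πP and π_1 + π_2 + π_3 = 1.
π_1 = 0.3·π_1 + 0.35·π_2 + 0.45·π_3
π_2 = 0.55·π_1 + 0.35·π_2 + 0.3·π_3
Solving with the normalization constraint gives π = (0.3557, 0.4094, 0.2349).
So the stationary probability of High is 0.4094.

0.4094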